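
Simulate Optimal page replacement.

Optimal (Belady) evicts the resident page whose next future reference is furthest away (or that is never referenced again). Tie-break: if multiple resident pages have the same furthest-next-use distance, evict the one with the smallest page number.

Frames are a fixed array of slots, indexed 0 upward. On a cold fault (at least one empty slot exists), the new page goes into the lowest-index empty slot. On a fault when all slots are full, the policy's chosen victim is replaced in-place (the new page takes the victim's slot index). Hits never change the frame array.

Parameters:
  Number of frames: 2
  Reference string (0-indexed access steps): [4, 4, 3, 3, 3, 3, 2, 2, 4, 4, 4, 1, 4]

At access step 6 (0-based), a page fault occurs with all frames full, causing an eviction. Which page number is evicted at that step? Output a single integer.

Step 0: ref 4 -> FAULT, frames=[4,-]
Step 1: ref 4 -> HIT, frames=[4,-]
Step 2: ref 3 -> FAULT, frames=[4,3]
Step 3: ref 3 -> HIT, frames=[4,3]
Step 4: ref 3 -> HIT, frames=[4,3]
Step 5: ref 3 -> HIT, frames=[4,3]
Step 6: ref 2 -> FAULT, evict 3, frames=[4,2]
At step 6: evicted page 3

Answer: 3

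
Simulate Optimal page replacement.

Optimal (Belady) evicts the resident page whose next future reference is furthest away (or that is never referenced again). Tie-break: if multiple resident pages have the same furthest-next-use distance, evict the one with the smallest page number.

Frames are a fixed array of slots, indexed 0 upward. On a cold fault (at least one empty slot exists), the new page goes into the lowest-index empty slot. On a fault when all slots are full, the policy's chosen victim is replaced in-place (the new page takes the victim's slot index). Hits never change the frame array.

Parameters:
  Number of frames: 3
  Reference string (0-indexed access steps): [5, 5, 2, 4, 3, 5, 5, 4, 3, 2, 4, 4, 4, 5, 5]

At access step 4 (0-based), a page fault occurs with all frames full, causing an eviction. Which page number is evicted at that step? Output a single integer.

Step 0: ref 5 -> FAULT, frames=[5,-,-]
Step 1: ref 5 -> HIT, frames=[5,-,-]
Step 2: ref 2 -> FAULT, frames=[5,2,-]
Step 3: ref 4 -> FAULT, frames=[5,2,4]
Step 4: ref 3 -> FAULT, evict 2, frames=[5,3,4]
At step 4: evicted page 2

Answer: 2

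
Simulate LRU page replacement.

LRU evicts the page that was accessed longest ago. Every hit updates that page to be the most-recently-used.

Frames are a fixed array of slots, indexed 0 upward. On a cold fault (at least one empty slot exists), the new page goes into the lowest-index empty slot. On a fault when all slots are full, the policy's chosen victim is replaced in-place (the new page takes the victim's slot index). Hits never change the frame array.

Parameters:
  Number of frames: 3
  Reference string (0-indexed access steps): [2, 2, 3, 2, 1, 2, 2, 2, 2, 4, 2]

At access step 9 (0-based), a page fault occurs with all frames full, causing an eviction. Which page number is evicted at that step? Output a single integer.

Step 0: ref 2 -> FAULT, frames=[2,-,-]
Step 1: ref 2 -> HIT, frames=[2,-,-]
Step 2: ref 3 -> FAULT, frames=[2,3,-]
Step 3: ref 2 -> HIT, frames=[2,3,-]
Step 4: ref 1 -> FAULT, frames=[2,3,1]
Step 5: ref 2 -> HIT, frames=[2,3,1]
Step 6: ref 2 -> HIT, frames=[2,3,1]
Step 7: ref 2 -> HIT, frames=[2,3,1]
Step 8: ref 2 -> HIT, frames=[2,3,1]
Step 9: ref 4 -> FAULT, evict 3, frames=[2,4,1]
At step 9: evicted page 3

Answer: 3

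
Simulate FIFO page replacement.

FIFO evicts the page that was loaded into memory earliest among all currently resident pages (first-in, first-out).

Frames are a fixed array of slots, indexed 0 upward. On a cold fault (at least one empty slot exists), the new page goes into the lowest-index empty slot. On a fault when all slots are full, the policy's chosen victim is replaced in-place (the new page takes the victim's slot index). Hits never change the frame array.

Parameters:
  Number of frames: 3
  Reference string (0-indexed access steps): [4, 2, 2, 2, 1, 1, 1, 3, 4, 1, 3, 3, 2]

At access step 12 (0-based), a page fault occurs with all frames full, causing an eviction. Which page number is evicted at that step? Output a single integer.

Step 0: ref 4 -> FAULT, frames=[4,-,-]
Step 1: ref 2 -> FAULT, frames=[4,2,-]
Step 2: ref 2 -> HIT, frames=[4,2,-]
Step 3: ref 2 -> HIT, frames=[4,2,-]
Step 4: ref 1 -> FAULT, frames=[4,2,1]
Step 5: ref 1 -> HIT, frames=[4,2,1]
Step 6: ref 1 -> HIT, frames=[4,2,1]
Step 7: ref 3 -> FAULT, evict 4, frames=[3,2,1]
Step 8: ref 4 -> FAULT, evict 2, frames=[3,4,1]
Step 9: ref 1 -> HIT, frames=[3,4,1]
Step 10: ref 3 -> HIT, frames=[3,4,1]
Step 11: ref 3 -> HIT, frames=[3,4,1]
Step 12: ref 2 -> FAULT, evict 1, frames=[3,4,2]
At step 12: evicted page 1

Answer: 1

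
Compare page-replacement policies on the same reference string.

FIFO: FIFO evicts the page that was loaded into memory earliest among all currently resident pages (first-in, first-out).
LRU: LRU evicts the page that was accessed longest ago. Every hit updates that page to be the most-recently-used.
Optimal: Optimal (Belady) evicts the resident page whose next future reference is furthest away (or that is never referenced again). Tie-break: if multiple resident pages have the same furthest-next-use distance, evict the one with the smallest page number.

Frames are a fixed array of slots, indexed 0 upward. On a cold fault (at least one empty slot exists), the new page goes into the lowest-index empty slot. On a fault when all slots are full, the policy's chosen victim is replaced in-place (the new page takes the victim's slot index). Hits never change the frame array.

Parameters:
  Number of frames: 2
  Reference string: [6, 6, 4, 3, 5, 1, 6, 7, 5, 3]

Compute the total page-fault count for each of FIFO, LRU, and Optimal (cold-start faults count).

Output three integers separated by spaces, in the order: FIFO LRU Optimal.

Answer: 9 9 8

Derivation:
--- FIFO ---
  step 0: ref 6 -> FAULT, frames=[6,-] (faults so far: 1)
  step 1: ref 6 -> HIT, frames=[6,-] (faults so far: 1)
  step 2: ref 4 -> FAULT, frames=[6,4] (faults so far: 2)
  step 3: ref 3 -> FAULT, evict 6, frames=[3,4] (faults so far: 3)
  step 4: ref 5 -> FAULT, evict 4, frames=[3,5] (faults so far: 4)
  step 5: ref 1 -> FAULT, evict 3, frames=[1,5] (faults so far: 5)
  step 6: ref 6 -> FAULT, evict 5, frames=[1,6] (faults so far: 6)
  step 7: ref 7 -> FAULT, evict 1, frames=[7,6] (faults so far: 7)
  step 8: ref 5 -> FAULT, evict 6, frames=[7,5] (faults so far: 8)
  step 9: ref 3 -> FAULT, evict 7, frames=[3,5] (faults so far: 9)
  FIFO total faults: 9
--- LRU ---
  step 0: ref 6 -> FAULT, frames=[6,-] (faults so far: 1)
  step 1: ref 6 -> HIT, frames=[6,-] (faults so far: 1)
  step 2: ref 4 -> FAULT, frames=[6,4] (faults so far: 2)
  step 3: ref 3 -> FAULT, evict 6, frames=[3,4] (faults so far: 3)
  step 4: ref 5 -> FAULT, evict 4, frames=[3,5] (faults so far: 4)
  step 5: ref 1 -> FAULT, evict 3, frames=[1,5] (faults so far: 5)
  step 6: ref 6 -> FAULT, evict 5, frames=[1,6] (faults so far: 6)
  step 7: ref 7 -> FAULT, evict 1, frames=[7,6] (faults so far: 7)
  step 8: ref 5 -> FAULT, evict 6, frames=[7,5] (faults so far: 8)
  step 9: ref 3 -> FAULT, evict 7, frames=[3,5] (faults so far: 9)
  LRU total faults: 9
--- Optimal ---
  step 0: ref 6 -> FAULT, frames=[6,-] (faults so far: 1)
  step 1: ref 6 -> HIT, frames=[6,-] (faults so far: 1)
  step 2: ref 4 -> FAULT, frames=[6,4] (faults so far: 2)
  step 3: ref 3 -> FAULT, evict 4, frames=[6,3] (faults so far: 3)
  step 4: ref 5 -> FAULT, evict 3, frames=[6,5] (faults so far: 4)
  step 5: ref 1 -> FAULT, evict 5, frames=[6,1] (faults so far: 5)
  step 6: ref 6 -> HIT, frames=[6,1] (faults so far: 5)
  step 7: ref 7 -> FAULT, evict 1, frames=[6,7] (faults so far: 6)
  step 8: ref 5 -> FAULT, evict 6, frames=[5,7] (faults so far: 7)
  step 9: ref 3 -> FAULT, evict 5, frames=[3,7] (faults so far: 8)
  Optimal total faults: 8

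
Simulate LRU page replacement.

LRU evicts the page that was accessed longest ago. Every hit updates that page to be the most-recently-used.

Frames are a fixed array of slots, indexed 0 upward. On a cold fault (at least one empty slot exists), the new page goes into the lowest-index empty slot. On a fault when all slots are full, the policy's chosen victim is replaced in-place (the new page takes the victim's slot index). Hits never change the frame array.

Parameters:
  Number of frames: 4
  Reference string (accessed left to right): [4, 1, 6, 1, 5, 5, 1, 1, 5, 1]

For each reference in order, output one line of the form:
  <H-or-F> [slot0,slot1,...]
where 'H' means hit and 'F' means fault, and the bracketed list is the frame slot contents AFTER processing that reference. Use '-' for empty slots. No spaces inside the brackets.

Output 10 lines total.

F [4,-,-,-]
F [4,1,-,-]
F [4,1,6,-]
H [4,1,6,-]
F [4,1,6,5]
H [4,1,6,5]
H [4,1,6,5]
H [4,1,6,5]
H [4,1,6,5]
H [4,1,6,5]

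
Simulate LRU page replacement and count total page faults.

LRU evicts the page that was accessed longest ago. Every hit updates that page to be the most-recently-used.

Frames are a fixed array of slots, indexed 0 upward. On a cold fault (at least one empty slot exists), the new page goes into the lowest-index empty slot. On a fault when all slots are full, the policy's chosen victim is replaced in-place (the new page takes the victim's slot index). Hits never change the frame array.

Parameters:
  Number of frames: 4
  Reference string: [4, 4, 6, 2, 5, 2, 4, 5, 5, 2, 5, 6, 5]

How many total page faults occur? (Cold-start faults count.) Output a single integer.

Answer: 4

Derivation:
Step 0: ref 4 → FAULT, frames=[4,-,-,-]
Step 1: ref 4 → HIT, frames=[4,-,-,-]
Step 2: ref 6 → FAULT, frames=[4,6,-,-]
Step 3: ref 2 → FAULT, frames=[4,6,2,-]
Step 4: ref 5 → FAULT, frames=[4,6,2,5]
Step 5: ref 2 → HIT, frames=[4,6,2,5]
Step 6: ref 4 → HIT, frames=[4,6,2,5]
Step 7: ref 5 → HIT, frames=[4,6,2,5]
Step 8: ref 5 → HIT, frames=[4,6,2,5]
Step 9: ref 2 → HIT, frames=[4,6,2,5]
Step 10: ref 5 → HIT, frames=[4,6,2,5]
Step 11: ref 6 → HIT, frames=[4,6,2,5]
Step 12: ref 5 → HIT, frames=[4,6,2,5]
Total faults: 4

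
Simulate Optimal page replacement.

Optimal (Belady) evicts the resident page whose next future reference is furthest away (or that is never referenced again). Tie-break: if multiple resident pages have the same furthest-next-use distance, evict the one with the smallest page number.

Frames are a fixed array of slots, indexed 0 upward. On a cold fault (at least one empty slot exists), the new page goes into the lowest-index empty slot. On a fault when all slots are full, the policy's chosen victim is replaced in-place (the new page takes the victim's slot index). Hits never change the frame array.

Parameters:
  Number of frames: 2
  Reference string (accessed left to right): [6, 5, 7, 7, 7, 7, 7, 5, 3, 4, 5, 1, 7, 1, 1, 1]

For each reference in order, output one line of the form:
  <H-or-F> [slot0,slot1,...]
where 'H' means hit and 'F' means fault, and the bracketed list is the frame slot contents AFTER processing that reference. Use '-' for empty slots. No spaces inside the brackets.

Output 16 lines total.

F [6,-]
F [6,5]
F [7,5]
H [7,5]
H [7,5]
H [7,5]
H [7,5]
H [7,5]
F [3,5]
F [4,5]
H [4,5]
F [1,5]
F [1,7]
H [1,7]
H [1,7]
H [1,7]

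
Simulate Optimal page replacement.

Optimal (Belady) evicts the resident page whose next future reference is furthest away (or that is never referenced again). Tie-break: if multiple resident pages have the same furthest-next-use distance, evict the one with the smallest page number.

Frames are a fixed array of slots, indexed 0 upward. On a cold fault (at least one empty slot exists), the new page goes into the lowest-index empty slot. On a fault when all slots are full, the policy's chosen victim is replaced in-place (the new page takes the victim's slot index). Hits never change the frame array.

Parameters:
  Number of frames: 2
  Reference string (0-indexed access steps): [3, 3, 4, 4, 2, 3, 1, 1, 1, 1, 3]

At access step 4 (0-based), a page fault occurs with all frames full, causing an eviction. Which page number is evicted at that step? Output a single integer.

Step 0: ref 3 -> FAULT, frames=[3,-]
Step 1: ref 3 -> HIT, frames=[3,-]
Step 2: ref 4 -> FAULT, frames=[3,4]
Step 3: ref 4 -> HIT, frames=[3,4]
Step 4: ref 2 -> FAULT, evict 4, frames=[3,2]
At step 4: evicted page 4

Answer: 4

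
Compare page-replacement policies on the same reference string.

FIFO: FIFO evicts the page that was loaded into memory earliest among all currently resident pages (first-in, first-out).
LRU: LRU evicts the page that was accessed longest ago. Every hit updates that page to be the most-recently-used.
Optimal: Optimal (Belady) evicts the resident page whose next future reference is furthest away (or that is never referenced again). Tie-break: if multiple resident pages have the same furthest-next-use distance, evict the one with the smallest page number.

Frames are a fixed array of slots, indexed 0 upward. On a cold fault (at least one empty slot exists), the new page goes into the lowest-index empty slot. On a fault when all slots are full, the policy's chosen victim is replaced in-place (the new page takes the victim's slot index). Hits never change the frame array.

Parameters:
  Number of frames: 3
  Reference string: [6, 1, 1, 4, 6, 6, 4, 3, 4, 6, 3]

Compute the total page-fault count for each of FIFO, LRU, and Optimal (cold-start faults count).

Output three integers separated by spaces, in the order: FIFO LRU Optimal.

Answer: 5 4 4

Derivation:
--- FIFO ---
  step 0: ref 6 -> FAULT, frames=[6,-,-] (faults so far: 1)
  step 1: ref 1 -> FAULT, frames=[6,1,-] (faults so far: 2)
  step 2: ref 1 -> HIT, frames=[6,1,-] (faults so far: 2)
  step 3: ref 4 -> FAULT, frames=[6,1,4] (faults so far: 3)
  step 4: ref 6 -> HIT, frames=[6,1,4] (faults so far: 3)
  step 5: ref 6 -> HIT, frames=[6,1,4] (faults so far: 3)
  step 6: ref 4 -> HIT, frames=[6,1,4] (faults so far: 3)
  step 7: ref 3 -> FAULT, evict 6, frames=[3,1,4] (faults so far: 4)
  step 8: ref 4 -> HIT, frames=[3,1,4] (faults so far: 4)
  step 9: ref 6 -> FAULT, evict 1, frames=[3,6,4] (faults so far: 5)
  step 10: ref 3 -> HIT, frames=[3,6,4] (faults so far: 5)
  FIFO total faults: 5
--- LRU ---
  step 0: ref 6 -> FAULT, frames=[6,-,-] (faults so far: 1)
  step 1: ref 1 -> FAULT, frames=[6,1,-] (faults so far: 2)
  step 2: ref 1 -> HIT, frames=[6,1,-] (faults so far: 2)
  step 3: ref 4 -> FAULT, frames=[6,1,4] (faults so far: 3)
  step 4: ref 6 -> HIT, frames=[6,1,4] (faults so far: 3)
  step 5: ref 6 -> HIT, frames=[6,1,4] (faults so far: 3)
  step 6: ref 4 -> HIT, frames=[6,1,4] (faults so far: 3)
  step 7: ref 3 -> FAULT, evict 1, frames=[6,3,4] (faults so far: 4)
  step 8: ref 4 -> HIT, frames=[6,3,4] (faults so far: 4)
  step 9: ref 6 -> HIT, frames=[6,3,4] (faults so far: 4)
  step 10: ref 3 -> HIT, frames=[6,3,4] (faults so far: 4)
  LRU total faults: 4
--- Optimal ---
  step 0: ref 6 -> FAULT, frames=[6,-,-] (faults so far: 1)
  step 1: ref 1 -> FAULT, frames=[6,1,-] (faults so far: 2)
  step 2: ref 1 -> HIT, frames=[6,1,-] (faults so far: 2)
  step 3: ref 4 -> FAULT, frames=[6,1,4] (faults so far: 3)
  step 4: ref 6 -> HIT, frames=[6,1,4] (faults so far: 3)
  step 5: ref 6 -> HIT, frames=[6,1,4] (faults so far: 3)
  step 6: ref 4 -> HIT, frames=[6,1,4] (faults so far: 3)
  step 7: ref 3 -> FAULT, evict 1, frames=[6,3,4] (faults so far: 4)
  step 8: ref 4 -> HIT, frames=[6,3,4] (faults so far: 4)
  step 9: ref 6 -> HIT, frames=[6,3,4] (faults so far: 4)
  step 10: ref 3 -> HIT, frames=[6,3,4] (faults so far: 4)
  Optimal total faults: 4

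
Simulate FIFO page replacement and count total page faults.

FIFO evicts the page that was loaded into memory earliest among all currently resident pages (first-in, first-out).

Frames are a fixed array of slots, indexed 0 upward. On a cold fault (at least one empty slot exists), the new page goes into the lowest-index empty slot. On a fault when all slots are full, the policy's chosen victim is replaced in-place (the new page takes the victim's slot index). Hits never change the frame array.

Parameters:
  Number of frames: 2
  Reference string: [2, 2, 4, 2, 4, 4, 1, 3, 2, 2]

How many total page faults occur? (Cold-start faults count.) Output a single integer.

Answer: 5

Derivation:
Step 0: ref 2 → FAULT, frames=[2,-]
Step 1: ref 2 → HIT, frames=[2,-]
Step 2: ref 4 → FAULT, frames=[2,4]
Step 3: ref 2 → HIT, frames=[2,4]
Step 4: ref 4 → HIT, frames=[2,4]
Step 5: ref 4 → HIT, frames=[2,4]
Step 6: ref 1 → FAULT (evict 2), frames=[1,4]
Step 7: ref 3 → FAULT (evict 4), frames=[1,3]
Step 8: ref 2 → FAULT (evict 1), frames=[2,3]
Step 9: ref 2 → HIT, frames=[2,3]
Total faults: 5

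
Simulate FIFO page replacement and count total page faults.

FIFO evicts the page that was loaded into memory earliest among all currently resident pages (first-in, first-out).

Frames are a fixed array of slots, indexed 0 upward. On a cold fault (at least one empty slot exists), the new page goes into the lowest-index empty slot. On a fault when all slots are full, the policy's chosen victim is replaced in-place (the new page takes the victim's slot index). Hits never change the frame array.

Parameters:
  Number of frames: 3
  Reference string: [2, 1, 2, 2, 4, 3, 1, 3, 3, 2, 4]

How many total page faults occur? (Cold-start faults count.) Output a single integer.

Step 0: ref 2 → FAULT, frames=[2,-,-]
Step 1: ref 1 → FAULT, frames=[2,1,-]
Step 2: ref 2 → HIT, frames=[2,1,-]
Step 3: ref 2 → HIT, frames=[2,1,-]
Step 4: ref 4 → FAULT, frames=[2,1,4]
Step 5: ref 3 → FAULT (evict 2), frames=[3,1,4]
Step 6: ref 1 → HIT, frames=[3,1,4]
Step 7: ref 3 → HIT, frames=[3,1,4]
Step 8: ref 3 → HIT, frames=[3,1,4]
Step 9: ref 2 → FAULT (evict 1), frames=[3,2,4]
Step 10: ref 4 → HIT, frames=[3,2,4]
Total faults: 5

Answer: 5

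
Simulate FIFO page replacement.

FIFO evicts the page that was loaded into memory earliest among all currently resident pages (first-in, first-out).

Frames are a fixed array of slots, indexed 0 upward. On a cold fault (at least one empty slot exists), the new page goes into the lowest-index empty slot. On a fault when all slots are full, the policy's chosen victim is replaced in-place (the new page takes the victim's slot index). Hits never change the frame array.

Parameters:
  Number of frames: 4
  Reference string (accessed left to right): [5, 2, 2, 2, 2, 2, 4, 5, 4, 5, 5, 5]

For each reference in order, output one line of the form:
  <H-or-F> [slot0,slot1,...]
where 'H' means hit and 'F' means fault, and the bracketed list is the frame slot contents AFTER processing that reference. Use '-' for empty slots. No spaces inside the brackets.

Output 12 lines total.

F [5,-,-,-]
F [5,2,-,-]
H [5,2,-,-]
H [5,2,-,-]
H [5,2,-,-]
H [5,2,-,-]
F [5,2,4,-]
H [5,2,4,-]
H [5,2,4,-]
H [5,2,4,-]
H [5,2,4,-]
H [5,2,4,-]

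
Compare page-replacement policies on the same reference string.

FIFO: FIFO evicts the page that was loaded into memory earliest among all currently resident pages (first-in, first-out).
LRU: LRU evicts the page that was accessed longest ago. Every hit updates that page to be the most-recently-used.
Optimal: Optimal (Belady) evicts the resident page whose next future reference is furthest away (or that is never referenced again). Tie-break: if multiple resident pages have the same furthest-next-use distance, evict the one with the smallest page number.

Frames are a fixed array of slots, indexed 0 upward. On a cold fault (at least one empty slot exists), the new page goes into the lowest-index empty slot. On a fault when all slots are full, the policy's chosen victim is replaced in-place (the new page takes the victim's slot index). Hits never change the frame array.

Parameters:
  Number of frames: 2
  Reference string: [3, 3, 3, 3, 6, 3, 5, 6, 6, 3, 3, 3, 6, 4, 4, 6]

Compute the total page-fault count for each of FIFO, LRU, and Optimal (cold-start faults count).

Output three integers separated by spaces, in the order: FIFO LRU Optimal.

--- FIFO ---
  step 0: ref 3 -> FAULT, frames=[3,-] (faults so far: 1)
  step 1: ref 3 -> HIT, frames=[3,-] (faults so far: 1)
  step 2: ref 3 -> HIT, frames=[3,-] (faults so far: 1)
  step 3: ref 3 -> HIT, frames=[3,-] (faults so far: 1)
  step 4: ref 6 -> FAULT, frames=[3,6] (faults so far: 2)
  step 5: ref 3 -> HIT, frames=[3,6] (faults so far: 2)
  step 6: ref 5 -> FAULT, evict 3, frames=[5,6] (faults so far: 3)
  step 7: ref 6 -> HIT, frames=[5,6] (faults so far: 3)
  step 8: ref 6 -> HIT, frames=[5,6] (faults so far: 3)
  step 9: ref 3 -> FAULT, evict 6, frames=[5,3] (faults so far: 4)
  step 10: ref 3 -> HIT, frames=[5,3] (faults so far: 4)
  step 11: ref 3 -> HIT, frames=[5,3] (faults so far: 4)
  step 12: ref 6 -> FAULT, evict 5, frames=[6,3] (faults so far: 5)
  step 13: ref 4 -> FAULT, evict 3, frames=[6,4] (faults so far: 6)
  step 14: ref 4 -> HIT, frames=[6,4] (faults so far: 6)
  step 15: ref 6 -> HIT, frames=[6,4] (faults so far: 6)
  FIFO total faults: 6
--- LRU ---
  step 0: ref 3 -> FAULT, frames=[3,-] (faults so far: 1)
  step 1: ref 3 -> HIT, frames=[3,-] (faults so far: 1)
  step 2: ref 3 -> HIT, frames=[3,-] (faults so far: 1)
  step 3: ref 3 -> HIT, frames=[3,-] (faults so far: 1)
  step 4: ref 6 -> FAULT, frames=[3,6] (faults so far: 2)
  step 5: ref 3 -> HIT, frames=[3,6] (faults so far: 2)
  step 6: ref 5 -> FAULT, evict 6, frames=[3,5] (faults so far: 3)
  step 7: ref 6 -> FAULT, evict 3, frames=[6,5] (faults so far: 4)
  step 8: ref 6 -> HIT, frames=[6,5] (faults so far: 4)
  step 9: ref 3 -> FAULT, evict 5, frames=[6,3] (faults so far: 5)
  step 10: ref 3 -> HIT, frames=[6,3] (faults so far: 5)
  step 11: ref 3 -> HIT, frames=[6,3] (faults so far: 5)
  step 12: ref 6 -> HIT, frames=[6,3] (faults so far: 5)
  step 13: ref 4 -> FAULT, evict 3, frames=[6,4] (faults so far: 6)
  step 14: ref 4 -> HIT, frames=[6,4] (faults so far: 6)
  step 15: ref 6 -> HIT, frames=[6,4] (faults so far: 6)
  LRU total faults: 6
--- Optimal ---
  step 0: ref 3 -> FAULT, frames=[3,-] (faults so far: 1)
  step 1: ref 3 -> HIT, frames=[3,-] (faults so far: 1)
  step 2: ref 3 -> HIT, frames=[3,-] (faults so far: 1)
  step 3: ref 3 -> HIT, frames=[3,-] (faults so far: 1)
  step 4: ref 6 -> FAULT, frames=[3,6] (faults so far: 2)
  step 5: ref 3 -> HIT, frames=[3,6] (faults so far: 2)
  step 6: ref 5 -> FAULT, evict 3, frames=[5,6] (faults so far: 3)
  step 7: ref 6 -> HIT, frames=[5,6] (faults so far: 3)
  step 8: ref 6 -> HIT, frames=[5,6] (faults so far: 3)
  step 9: ref 3 -> FAULT, evict 5, frames=[3,6] (faults so far: 4)
  step 10: ref 3 -> HIT, frames=[3,6] (faults so far: 4)
  step 11: ref 3 -> HIT, frames=[3,6] (faults so far: 4)
  step 12: ref 6 -> HIT, frames=[3,6] (faults so far: 4)
  step 13: ref 4 -> FAULT, evict 3, frames=[4,6] (faults so far: 5)
  step 14: ref 4 -> HIT, frames=[4,6] (faults so far: 5)
  step 15: ref 6 -> HIT, frames=[4,6] (faults so far: 5)
  Optimal total faults: 5

Answer: 6 6 5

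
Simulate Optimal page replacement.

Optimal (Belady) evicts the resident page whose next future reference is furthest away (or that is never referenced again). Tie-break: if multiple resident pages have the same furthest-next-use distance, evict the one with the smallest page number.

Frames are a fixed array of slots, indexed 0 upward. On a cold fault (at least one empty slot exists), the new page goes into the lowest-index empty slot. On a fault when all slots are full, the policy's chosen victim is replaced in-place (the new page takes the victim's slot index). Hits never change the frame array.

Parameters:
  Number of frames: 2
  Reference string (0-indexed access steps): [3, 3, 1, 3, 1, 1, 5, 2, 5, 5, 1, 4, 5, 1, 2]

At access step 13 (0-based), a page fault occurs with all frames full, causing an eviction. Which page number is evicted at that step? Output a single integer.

Step 0: ref 3 -> FAULT, frames=[3,-]
Step 1: ref 3 -> HIT, frames=[3,-]
Step 2: ref 1 -> FAULT, frames=[3,1]
Step 3: ref 3 -> HIT, frames=[3,1]
Step 4: ref 1 -> HIT, frames=[3,1]
Step 5: ref 1 -> HIT, frames=[3,1]
Step 6: ref 5 -> FAULT, evict 3, frames=[5,1]
Step 7: ref 2 -> FAULT, evict 1, frames=[5,2]
Step 8: ref 5 -> HIT, frames=[5,2]
Step 9: ref 5 -> HIT, frames=[5,2]
Step 10: ref 1 -> FAULT, evict 2, frames=[5,1]
Step 11: ref 4 -> FAULT, evict 1, frames=[5,4]
Step 12: ref 5 -> HIT, frames=[5,4]
Step 13: ref 1 -> FAULT, evict 4, frames=[5,1]
At step 13: evicted page 4

Answer: 4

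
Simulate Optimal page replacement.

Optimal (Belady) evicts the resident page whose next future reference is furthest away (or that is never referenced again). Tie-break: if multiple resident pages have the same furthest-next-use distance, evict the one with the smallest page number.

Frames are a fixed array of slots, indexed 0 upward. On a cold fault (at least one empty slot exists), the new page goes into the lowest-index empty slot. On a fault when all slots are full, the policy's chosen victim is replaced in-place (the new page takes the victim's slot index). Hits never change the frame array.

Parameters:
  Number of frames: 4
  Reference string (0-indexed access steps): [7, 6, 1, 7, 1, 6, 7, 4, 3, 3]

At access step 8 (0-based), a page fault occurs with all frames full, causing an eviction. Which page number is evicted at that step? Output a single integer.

Answer: 1

Derivation:
Step 0: ref 7 -> FAULT, frames=[7,-,-,-]
Step 1: ref 6 -> FAULT, frames=[7,6,-,-]
Step 2: ref 1 -> FAULT, frames=[7,6,1,-]
Step 3: ref 7 -> HIT, frames=[7,6,1,-]
Step 4: ref 1 -> HIT, frames=[7,6,1,-]
Step 5: ref 6 -> HIT, frames=[7,6,1,-]
Step 6: ref 7 -> HIT, frames=[7,6,1,-]
Step 7: ref 4 -> FAULT, frames=[7,6,1,4]
Step 8: ref 3 -> FAULT, evict 1, frames=[7,6,3,4]
At step 8: evicted page 1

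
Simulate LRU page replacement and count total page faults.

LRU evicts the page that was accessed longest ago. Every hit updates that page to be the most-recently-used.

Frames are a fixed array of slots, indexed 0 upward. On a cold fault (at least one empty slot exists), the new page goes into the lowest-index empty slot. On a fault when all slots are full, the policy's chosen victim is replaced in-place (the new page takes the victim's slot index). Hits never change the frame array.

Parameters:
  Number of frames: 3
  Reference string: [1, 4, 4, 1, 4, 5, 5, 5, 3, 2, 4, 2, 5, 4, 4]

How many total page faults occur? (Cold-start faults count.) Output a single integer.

Answer: 7

Derivation:
Step 0: ref 1 → FAULT, frames=[1,-,-]
Step 1: ref 4 → FAULT, frames=[1,4,-]
Step 2: ref 4 → HIT, frames=[1,4,-]
Step 3: ref 1 → HIT, frames=[1,4,-]
Step 4: ref 4 → HIT, frames=[1,4,-]
Step 5: ref 5 → FAULT, frames=[1,4,5]
Step 6: ref 5 → HIT, frames=[1,4,5]
Step 7: ref 5 → HIT, frames=[1,4,5]
Step 8: ref 3 → FAULT (evict 1), frames=[3,4,5]
Step 9: ref 2 → FAULT (evict 4), frames=[3,2,5]
Step 10: ref 4 → FAULT (evict 5), frames=[3,2,4]
Step 11: ref 2 → HIT, frames=[3,2,4]
Step 12: ref 5 → FAULT (evict 3), frames=[5,2,4]
Step 13: ref 4 → HIT, frames=[5,2,4]
Step 14: ref 4 → HIT, frames=[5,2,4]
Total faults: 7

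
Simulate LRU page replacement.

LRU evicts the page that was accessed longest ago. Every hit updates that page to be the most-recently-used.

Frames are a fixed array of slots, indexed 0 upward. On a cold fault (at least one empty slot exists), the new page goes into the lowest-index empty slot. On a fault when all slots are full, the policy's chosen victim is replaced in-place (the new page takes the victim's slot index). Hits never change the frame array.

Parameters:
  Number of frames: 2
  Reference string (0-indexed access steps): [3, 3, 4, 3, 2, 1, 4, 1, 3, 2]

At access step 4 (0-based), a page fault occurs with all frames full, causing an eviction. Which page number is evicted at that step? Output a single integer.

Step 0: ref 3 -> FAULT, frames=[3,-]
Step 1: ref 3 -> HIT, frames=[3,-]
Step 2: ref 4 -> FAULT, frames=[3,4]
Step 3: ref 3 -> HIT, frames=[3,4]
Step 4: ref 2 -> FAULT, evict 4, frames=[3,2]
At step 4: evicted page 4

Answer: 4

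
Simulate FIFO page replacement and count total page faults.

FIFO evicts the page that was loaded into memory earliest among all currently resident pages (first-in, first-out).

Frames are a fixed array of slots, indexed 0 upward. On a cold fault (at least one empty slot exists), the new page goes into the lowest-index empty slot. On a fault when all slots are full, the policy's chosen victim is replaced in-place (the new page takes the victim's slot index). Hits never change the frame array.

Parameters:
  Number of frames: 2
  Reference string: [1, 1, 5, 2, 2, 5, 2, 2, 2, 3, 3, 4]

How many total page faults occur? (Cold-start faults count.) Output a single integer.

Answer: 5

Derivation:
Step 0: ref 1 → FAULT, frames=[1,-]
Step 1: ref 1 → HIT, frames=[1,-]
Step 2: ref 5 → FAULT, frames=[1,5]
Step 3: ref 2 → FAULT (evict 1), frames=[2,5]
Step 4: ref 2 → HIT, frames=[2,5]
Step 5: ref 5 → HIT, frames=[2,5]
Step 6: ref 2 → HIT, frames=[2,5]
Step 7: ref 2 → HIT, frames=[2,5]
Step 8: ref 2 → HIT, frames=[2,5]
Step 9: ref 3 → FAULT (evict 5), frames=[2,3]
Step 10: ref 3 → HIT, frames=[2,3]
Step 11: ref 4 → FAULT (evict 2), frames=[4,3]
Total faults: 5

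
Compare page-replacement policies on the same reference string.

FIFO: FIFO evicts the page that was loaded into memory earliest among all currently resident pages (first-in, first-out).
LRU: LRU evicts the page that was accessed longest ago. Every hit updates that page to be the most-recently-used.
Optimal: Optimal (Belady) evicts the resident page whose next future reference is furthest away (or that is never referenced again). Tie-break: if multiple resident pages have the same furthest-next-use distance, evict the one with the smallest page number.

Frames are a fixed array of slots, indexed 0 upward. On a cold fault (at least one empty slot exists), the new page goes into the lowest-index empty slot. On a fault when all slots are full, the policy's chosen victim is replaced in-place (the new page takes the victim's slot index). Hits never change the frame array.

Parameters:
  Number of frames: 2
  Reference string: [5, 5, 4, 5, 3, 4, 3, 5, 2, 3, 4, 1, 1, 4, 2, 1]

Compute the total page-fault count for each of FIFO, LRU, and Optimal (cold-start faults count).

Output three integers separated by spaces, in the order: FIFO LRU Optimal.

--- FIFO ---
  step 0: ref 5 -> FAULT, frames=[5,-] (faults so far: 1)
  step 1: ref 5 -> HIT, frames=[5,-] (faults so far: 1)
  step 2: ref 4 -> FAULT, frames=[5,4] (faults so far: 2)
  step 3: ref 5 -> HIT, frames=[5,4] (faults so far: 2)
  step 4: ref 3 -> FAULT, evict 5, frames=[3,4] (faults so far: 3)
  step 5: ref 4 -> HIT, frames=[3,4] (faults so far: 3)
  step 6: ref 3 -> HIT, frames=[3,4] (faults so far: 3)
  step 7: ref 5 -> FAULT, evict 4, frames=[3,5] (faults so far: 4)
  step 8: ref 2 -> FAULT, evict 3, frames=[2,5] (faults so far: 5)
  step 9: ref 3 -> FAULT, evict 5, frames=[2,3] (faults so far: 6)
  step 10: ref 4 -> FAULT, evict 2, frames=[4,3] (faults so far: 7)
  step 11: ref 1 -> FAULT, evict 3, frames=[4,1] (faults so far: 8)
  step 12: ref 1 -> HIT, frames=[4,1] (faults so far: 8)
  step 13: ref 4 -> HIT, frames=[4,1] (faults so far: 8)
  step 14: ref 2 -> FAULT, evict 4, frames=[2,1] (faults so far: 9)
  step 15: ref 1 -> HIT, frames=[2,1] (faults so far: 9)
  FIFO total faults: 9
--- LRU ---
  step 0: ref 5 -> FAULT, frames=[5,-] (faults so far: 1)
  step 1: ref 5 -> HIT, frames=[5,-] (faults so far: 1)
  step 2: ref 4 -> FAULT, frames=[5,4] (faults so far: 2)
  step 3: ref 5 -> HIT, frames=[5,4] (faults so far: 2)
  step 4: ref 3 -> FAULT, evict 4, frames=[5,3] (faults so far: 3)
  step 5: ref 4 -> FAULT, evict 5, frames=[4,3] (faults so far: 4)
  step 6: ref 3 -> HIT, frames=[4,3] (faults so far: 4)
  step 7: ref 5 -> FAULT, evict 4, frames=[5,3] (faults so far: 5)
  step 8: ref 2 -> FAULT, evict 3, frames=[5,2] (faults so far: 6)
  step 9: ref 3 -> FAULT, evict 5, frames=[3,2] (faults so far: 7)
  step 10: ref 4 -> FAULT, evict 2, frames=[3,4] (faults so far: 8)
  step 11: ref 1 -> FAULT, evict 3, frames=[1,4] (faults so far: 9)
  step 12: ref 1 -> HIT, frames=[1,4] (faults so far: 9)
  step 13: ref 4 -> HIT, frames=[1,4] (faults so far: 9)
  step 14: ref 2 -> FAULT, evict 1, frames=[2,4] (faults so far: 10)
  step 15: ref 1 -> FAULT, evict 4, frames=[2,1] (faults so far: 11)
  LRU total faults: 11
--- Optimal ---
  step 0: ref 5 -> FAULT, frames=[5,-] (faults so far: 1)
  step 1: ref 5 -> HIT, frames=[5,-] (faults so far: 1)
  step 2: ref 4 -> FAULT, frames=[5,4] (faults so far: 2)
  step 3: ref 5 -> HIT, frames=[5,4] (faults so far: 2)
  step 4: ref 3 -> FAULT, evict 5, frames=[3,4] (faults so far: 3)
  step 5: ref 4 -> HIT, frames=[3,4] (faults so far: 3)
  step 6: ref 3 -> HIT, frames=[3,4] (faults so far: 3)
  step 7: ref 5 -> FAULT, evict 4, frames=[3,5] (faults so far: 4)
  step 8: ref 2 -> FAULT, evict 5, frames=[3,2] (faults so far: 5)
  step 9: ref 3 -> HIT, frames=[3,2] (faults so far: 5)
  step 10: ref 4 -> FAULT, evict 3, frames=[4,2] (faults so far: 6)
  step 11: ref 1 -> FAULT, evict 2, frames=[4,1] (faults so far: 7)
  step 12: ref 1 -> HIT, frames=[4,1] (faults so far: 7)
  step 13: ref 4 -> HIT, frames=[4,1] (faults so far: 7)
  step 14: ref 2 -> FAULT, evict 4, frames=[2,1] (faults so far: 8)
  step 15: ref 1 -> HIT, frames=[2,1] (faults so far: 8)
  Optimal total faults: 8

Answer: 9 11 8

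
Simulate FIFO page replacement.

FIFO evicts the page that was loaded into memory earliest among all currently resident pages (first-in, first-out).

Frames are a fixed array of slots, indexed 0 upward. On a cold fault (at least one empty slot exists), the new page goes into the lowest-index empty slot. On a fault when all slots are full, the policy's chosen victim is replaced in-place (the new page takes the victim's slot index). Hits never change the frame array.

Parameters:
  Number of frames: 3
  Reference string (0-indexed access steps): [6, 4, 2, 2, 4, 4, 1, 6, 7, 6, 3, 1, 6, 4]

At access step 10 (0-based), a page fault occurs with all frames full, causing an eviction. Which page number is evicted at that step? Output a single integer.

Answer: 1

Derivation:
Step 0: ref 6 -> FAULT, frames=[6,-,-]
Step 1: ref 4 -> FAULT, frames=[6,4,-]
Step 2: ref 2 -> FAULT, frames=[6,4,2]
Step 3: ref 2 -> HIT, frames=[6,4,2]
Step 4: ref 4 -> HIT, frames=[6,4,2]
Step 5: ref 4 -> HIT, frames=[6,4,2]
Step 6: ref 1 -> FAULT, evict 6, frames=[1,4,2]
Step 7: ref 6 -> FAULT, evict 4, frames=[1,6,2]
Step 8: ref 7 -> FAULT, evict 2, frames=[1,6,7]
Step 9: ref 6 -> HIT, frames=[1,6,7]
Step 10: ref 3 -> FAULT, evict 1, frames=[3,6,7]
At step 10: evicted page 1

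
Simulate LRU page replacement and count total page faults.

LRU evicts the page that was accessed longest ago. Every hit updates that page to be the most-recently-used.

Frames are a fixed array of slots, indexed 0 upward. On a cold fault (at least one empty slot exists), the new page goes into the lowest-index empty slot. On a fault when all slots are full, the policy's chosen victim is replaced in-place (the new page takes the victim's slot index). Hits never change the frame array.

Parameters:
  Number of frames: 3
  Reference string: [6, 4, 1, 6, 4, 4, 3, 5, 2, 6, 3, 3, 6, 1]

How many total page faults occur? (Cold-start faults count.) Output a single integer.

Step 0: ref 6 → FAULT, frames=[6,-,-]
Step 1: ref 4 → FAULT, frames=[6,4,-]
Step 2: ref 1 → FAULT, frames=[6,4,1]
Step 3: ref 6 → HIT, frames=[6,4,1]
Step 4: ref 4 → HIT, frames=[6,4,1]
Step 5: ref 4 → HIT, frames=[6,4,1]
Step 6: ref 3 → FAULT (evict 1), frames=[6,4,3]
Step 7: ref 5 → FAULT (evict 6), frames=[5,4,3]
Step 8: ref 2 → FAULT (evict 4), frames=[5,2,3]
Step 9: ref 6 → FAULT (evict 3), frames=[5,2,6]
Step 10: ref 3 → FAULT (evict 5), frames=[3,2,6]
Step 11: ref 3 → HIT, frames=[3,2,6]
Step 12: ref 6 → HIT, frames=[3,2,6]
Step 13: ref 1 → FAULT (evict 2), frames=[3,1,6]
Total faults: 9

Answer: 9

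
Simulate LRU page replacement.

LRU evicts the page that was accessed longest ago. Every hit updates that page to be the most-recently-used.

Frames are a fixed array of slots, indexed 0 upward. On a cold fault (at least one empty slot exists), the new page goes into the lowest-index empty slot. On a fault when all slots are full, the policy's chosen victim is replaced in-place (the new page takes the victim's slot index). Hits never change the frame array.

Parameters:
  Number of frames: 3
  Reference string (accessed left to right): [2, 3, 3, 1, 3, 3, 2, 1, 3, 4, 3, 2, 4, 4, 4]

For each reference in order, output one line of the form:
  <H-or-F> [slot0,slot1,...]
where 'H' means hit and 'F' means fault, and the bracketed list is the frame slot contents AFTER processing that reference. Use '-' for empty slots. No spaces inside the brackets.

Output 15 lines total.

F [2,-,-]
F [2,3,-]
H [2,3,-]
F [2,3,1]
H [2,3,1]
H [2,3,1]
H [2,3,1]
H [2,3,1]
H [2,3,1]
F [4,3,1]
H [4,3,1]
F [4,3,2]
H [4,3,2]
H [4,3,2]
H [4,3,2]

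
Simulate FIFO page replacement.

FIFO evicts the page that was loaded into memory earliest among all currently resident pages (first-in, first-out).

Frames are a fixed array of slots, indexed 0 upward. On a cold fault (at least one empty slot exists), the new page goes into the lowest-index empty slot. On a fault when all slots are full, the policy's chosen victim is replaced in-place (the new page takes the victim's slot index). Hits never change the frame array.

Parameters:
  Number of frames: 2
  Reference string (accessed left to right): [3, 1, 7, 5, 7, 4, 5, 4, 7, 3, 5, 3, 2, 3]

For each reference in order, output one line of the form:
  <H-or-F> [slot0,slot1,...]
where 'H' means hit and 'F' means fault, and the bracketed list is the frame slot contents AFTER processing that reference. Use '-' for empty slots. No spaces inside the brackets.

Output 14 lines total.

F [3,-]
F [3,1]
F [7,1]
F [7,5]
H [7,5]
F [4,5]
H [4,5]
H [4,5]
F [4,7]
F [3,7]
F [3,5]
H [3,5]
F [2,5]
F [2,3]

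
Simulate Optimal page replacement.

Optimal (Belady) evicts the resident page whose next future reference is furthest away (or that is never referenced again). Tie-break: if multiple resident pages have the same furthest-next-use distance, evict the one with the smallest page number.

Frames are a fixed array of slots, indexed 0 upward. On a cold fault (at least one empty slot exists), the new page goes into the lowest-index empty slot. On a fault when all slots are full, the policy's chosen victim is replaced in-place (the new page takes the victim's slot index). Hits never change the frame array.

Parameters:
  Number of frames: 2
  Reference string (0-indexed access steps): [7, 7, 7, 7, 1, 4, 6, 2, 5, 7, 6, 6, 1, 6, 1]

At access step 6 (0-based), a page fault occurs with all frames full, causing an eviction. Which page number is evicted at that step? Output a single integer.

Step 0: ref 7 -> FAULT, frames=[7,-]
Step 1: ref 7 -> HIT, frames=[7,-]
Step 2: ref 7 -> HIT, frames=[7,-]
Step 3: ref 7 -> HIT, frames=[7,-]
Step 4: ref 1 -> FAULT, frames=[7,1]
Step 5: ref 4 -> FAULT, evict 1, frames=[7,4]
Step 6: ref 6 -> FAULT, evict 4, frames=[7,6]
At step 6: evicted page 4

Answer: 4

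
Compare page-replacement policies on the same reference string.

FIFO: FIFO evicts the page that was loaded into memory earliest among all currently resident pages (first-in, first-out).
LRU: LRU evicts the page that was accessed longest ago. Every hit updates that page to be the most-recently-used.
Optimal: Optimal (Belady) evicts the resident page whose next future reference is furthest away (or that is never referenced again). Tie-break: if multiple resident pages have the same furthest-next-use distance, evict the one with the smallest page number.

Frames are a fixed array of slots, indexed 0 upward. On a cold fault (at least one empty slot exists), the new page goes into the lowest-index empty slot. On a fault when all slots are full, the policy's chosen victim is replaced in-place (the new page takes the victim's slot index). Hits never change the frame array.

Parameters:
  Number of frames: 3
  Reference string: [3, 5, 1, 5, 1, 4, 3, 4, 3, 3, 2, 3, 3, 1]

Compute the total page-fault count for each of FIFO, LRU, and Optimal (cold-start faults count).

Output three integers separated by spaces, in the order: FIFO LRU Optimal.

--- FIFO ---
  step 0: ref 3 -> FAULT, frames=[3,-,-] (faults so far: 1)
  step 1: ref 5 -> FAULT, frames=[3,5,-] (faults so far: 2)
  step 2: ref 1 -> FAULT, frames=[3,5,1] (faults so far: 3)
  step 3: ref 5 -> HIT, frames=[3,5,1] (faults so far: 3)
  step 4: ref 1 -> HIT, frames=[3,5,1] (faults so far: 3)
  step 5: ref 4 -> FAULT, evict 3, frames=[4,5,1] (faults so far: 4)
  step 6: ref 3 -> FAULT, evict 5, frames=[4,3,1] (faults so far: 5)
  step 7: ref 4 -> HIT, frames=[4,3,1] (faults so far: 5)
  step 8: ref 3 -> HIT, frames=[4,3,1] (faults so far: 5)
  step 9: ref 3 -> HIT, frames=[4,3,1] (faults so far: 5)
  step 10: ref 2 -> FAULT, evict 1, frames=[4,3,2] (faults so far: 6)
  step 11: ref 3 -> HIT, frames=[4,3,2] (faults so far: 6)
  step 12: ref 3 -> HIT, frames=[4,3,2] (faults so far: 6)
  step 13: ref 1 -> FAULT, evict 4, frames=[1,3,2] (faults so far: 7)
  FIFO total faults: 7
--- LRU ---
  step 0: ref 3 -> FAULT, frames=[3,-,-] (faults so far: 1)
  step 1: ref 5 -> FAULT, frames=[3,5,-] (faults so far: 2)
  step 2: ref 1 -> FAULT, frames=[3,5,1] (faults so far: 3)
  step 3: ref 5 -> HIT, frames=[3,5,1] (faults so far: 3)
  step 4: ref 1 -> HIT, frames=[3,5,1] (faults so far: 3)
  step 5: ref 4 -> FAULT, evict 3, frames=[4,5,1] (faults so far: 4)
  step 6: ref 3 -> FAULT, evict 5, frames=[4,3,1] (faults so far: 5)
  step 7: ref 4 -> HIT, frames=[4,3,1] (faults so far: 5)
  step 8: ref 3 -> HIT, frames=[4,3,1] (faults so far: 5)
  step 9: ref 3 -> HIT, frames=[4,3,1] (faults so far: 5)
  step 10: ref 2 -> FAULT, evict 1, frames=[4,3,2] (faults so far: 6)
  step 11: ref 3 -> HIT, frames=[4,3,2] (faults so far: 6)
  step 12: ref 3 -> HIT, frames=[4,3,2] (faults so far: 6)
  step 13: ref 1 -> FAULT, evict 4, frames=[1,3,2] (faults so far: 7)
  LRU total faults: 7
--- Optimal ---
  step 0: ref 3 -> FAULT, frames=[3,-,-] (faults so far: 1)
  step 1: ref 5 -> FAULT, frames=[3,5,-] (faults so far: 2)
  step 2: ref 1 -> FAULT, frames=[3,5,1] (faults so far: 3)
  step 3: ref 5 -> HIT, frames=[3,5,1] (faults so far: 3)
  step 4: ref 1 -> HIT, frames=[3,5,1] (faults so far: 3)
  step 5: ref 4 -> FAULT, evict 5, frames=[3,4,1] (faults so far: 4)
  step 6: ref 3 -> HIT, frames=[3,4,1] (faults so far: 4)
  step 7: ref 4 -> HIT, frames=[3,4,1] (faults so far: 4)
  step 8: ref 3 -> HIT, frames=[3,4,1] (faults so far: 4)
  step 9: ref 3 -> HIT, frames=[3,4,1] (faults so far: 4)
  step 10: ref 2 -> FAULT, evict 4, frames=[3,2,1] (faults so far: 5)
  step 11: ref 3 -> HIT, frames=[3,2,1] (faults so far: 5)
  step 12: ref 3 -> HIT, frames=[3,2,1] (faults so far: 5)
  step 13: ref 1 -> HIT, frames=[3,2,1] (faults so far: 5)
  Optimal total faults: 5

Answer: 7 7 5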